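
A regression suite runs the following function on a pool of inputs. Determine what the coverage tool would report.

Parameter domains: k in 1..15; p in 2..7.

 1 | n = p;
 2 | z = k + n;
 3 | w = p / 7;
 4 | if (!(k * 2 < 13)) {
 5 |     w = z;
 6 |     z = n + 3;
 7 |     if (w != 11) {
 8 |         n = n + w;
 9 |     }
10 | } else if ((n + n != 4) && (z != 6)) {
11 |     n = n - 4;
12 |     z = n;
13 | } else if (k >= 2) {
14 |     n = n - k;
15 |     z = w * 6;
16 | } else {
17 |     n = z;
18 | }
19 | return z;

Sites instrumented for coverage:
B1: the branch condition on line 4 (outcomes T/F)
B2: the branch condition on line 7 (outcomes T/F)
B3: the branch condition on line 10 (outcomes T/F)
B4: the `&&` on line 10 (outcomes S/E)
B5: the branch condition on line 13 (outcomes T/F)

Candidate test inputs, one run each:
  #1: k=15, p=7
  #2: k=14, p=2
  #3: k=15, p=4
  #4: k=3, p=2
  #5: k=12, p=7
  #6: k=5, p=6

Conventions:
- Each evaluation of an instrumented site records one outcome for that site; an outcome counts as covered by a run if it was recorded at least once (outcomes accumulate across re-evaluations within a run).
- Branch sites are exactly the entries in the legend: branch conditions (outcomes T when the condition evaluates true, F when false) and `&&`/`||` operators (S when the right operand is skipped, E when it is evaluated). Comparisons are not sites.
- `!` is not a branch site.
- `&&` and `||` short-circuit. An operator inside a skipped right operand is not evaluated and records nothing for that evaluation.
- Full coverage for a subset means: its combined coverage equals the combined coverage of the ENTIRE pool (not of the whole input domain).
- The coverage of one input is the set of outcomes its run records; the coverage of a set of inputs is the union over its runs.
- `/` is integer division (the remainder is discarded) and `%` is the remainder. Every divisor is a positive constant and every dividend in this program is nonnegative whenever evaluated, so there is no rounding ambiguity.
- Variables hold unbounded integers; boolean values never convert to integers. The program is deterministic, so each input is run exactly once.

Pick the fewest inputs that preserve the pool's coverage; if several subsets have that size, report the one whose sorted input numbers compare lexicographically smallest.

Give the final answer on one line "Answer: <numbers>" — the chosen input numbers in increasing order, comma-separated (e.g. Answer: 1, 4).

input #1 (k=15, p=7): covers B1=T, B2=T
input #2 (k=14, p=2): covers B1=T, B2=T
input #3 (k=15, p=4): covers B1=T, B2=T
input #4 (k=3, p=2): covers B1=F, B3=F, B4=S, B5=T
input #5 (k=12, p=7): covers B1=T, B2=T
input #6 (k=5, p=6): covers B1=F, B3=T, B4=E
union over all inputs: B1=T, B1=F, B2=T, B3=T, B3=F, B4=S, B4=E, B5=T (8 outcomes)
no size-1 subset reaches all 8 outcomes (best union: 4/8)
no size-2 subset reaches all 8 outcomes (best union: 6/8)
the canonical winner is {1, 4, 6}: size 3, full 8-outcome coverage, earliest index list among size-3 covers

Answer: 1, 4, 6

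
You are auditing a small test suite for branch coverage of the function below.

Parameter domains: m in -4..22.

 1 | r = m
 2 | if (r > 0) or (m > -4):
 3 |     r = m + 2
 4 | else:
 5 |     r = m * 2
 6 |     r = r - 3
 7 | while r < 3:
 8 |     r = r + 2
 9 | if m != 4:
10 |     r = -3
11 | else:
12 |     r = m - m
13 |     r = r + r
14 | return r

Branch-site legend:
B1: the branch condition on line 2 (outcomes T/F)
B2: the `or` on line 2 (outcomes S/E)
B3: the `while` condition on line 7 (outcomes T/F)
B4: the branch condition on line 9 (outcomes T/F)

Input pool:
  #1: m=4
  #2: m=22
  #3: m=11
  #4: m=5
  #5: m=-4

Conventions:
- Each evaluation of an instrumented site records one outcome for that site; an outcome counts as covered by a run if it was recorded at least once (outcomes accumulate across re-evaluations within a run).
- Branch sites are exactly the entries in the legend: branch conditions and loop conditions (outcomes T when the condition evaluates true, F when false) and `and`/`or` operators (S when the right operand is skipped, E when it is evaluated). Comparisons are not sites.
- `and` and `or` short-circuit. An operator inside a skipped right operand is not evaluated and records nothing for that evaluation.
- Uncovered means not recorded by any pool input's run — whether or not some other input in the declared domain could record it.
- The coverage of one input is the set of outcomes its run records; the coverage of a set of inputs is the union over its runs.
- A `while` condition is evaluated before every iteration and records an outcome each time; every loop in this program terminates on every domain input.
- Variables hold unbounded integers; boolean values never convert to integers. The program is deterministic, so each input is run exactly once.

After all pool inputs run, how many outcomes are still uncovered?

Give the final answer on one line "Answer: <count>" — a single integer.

run #1 (m=4) runs B2->S, B1->T, B3->F, B4->F; records B1=T, B2=S, B3=F, B4=F
run #2 (m=22) runs B2->S, B1->T, B3->F, B4->T; records B1=T, B2=S, B3=F, B4=T
run #3 (m=11) runs B2->S, B1->T, B3->F, B4->T; records B1=T, B2=S, B3=F, B4=T
run #4 (m=5) runs B2->S, B1->T, B3->F, B4->T; records B1=T, B2=S, B3=F, B4=T
run #5 (m=-4) runs B2->E, B1->F, B3->T, B3->T, B3->T, B3->T, B3->T, B3->T, B3->T, B3->F, B4->T; records B1=F, B2=E, B3=T, B3=F, B4=T
union over the pool: B1=T, B1=F, B2=S, B2=E, B3=T, B3=F, B4=T, B4=F
uncovered (0 of 8): none

Answer: 0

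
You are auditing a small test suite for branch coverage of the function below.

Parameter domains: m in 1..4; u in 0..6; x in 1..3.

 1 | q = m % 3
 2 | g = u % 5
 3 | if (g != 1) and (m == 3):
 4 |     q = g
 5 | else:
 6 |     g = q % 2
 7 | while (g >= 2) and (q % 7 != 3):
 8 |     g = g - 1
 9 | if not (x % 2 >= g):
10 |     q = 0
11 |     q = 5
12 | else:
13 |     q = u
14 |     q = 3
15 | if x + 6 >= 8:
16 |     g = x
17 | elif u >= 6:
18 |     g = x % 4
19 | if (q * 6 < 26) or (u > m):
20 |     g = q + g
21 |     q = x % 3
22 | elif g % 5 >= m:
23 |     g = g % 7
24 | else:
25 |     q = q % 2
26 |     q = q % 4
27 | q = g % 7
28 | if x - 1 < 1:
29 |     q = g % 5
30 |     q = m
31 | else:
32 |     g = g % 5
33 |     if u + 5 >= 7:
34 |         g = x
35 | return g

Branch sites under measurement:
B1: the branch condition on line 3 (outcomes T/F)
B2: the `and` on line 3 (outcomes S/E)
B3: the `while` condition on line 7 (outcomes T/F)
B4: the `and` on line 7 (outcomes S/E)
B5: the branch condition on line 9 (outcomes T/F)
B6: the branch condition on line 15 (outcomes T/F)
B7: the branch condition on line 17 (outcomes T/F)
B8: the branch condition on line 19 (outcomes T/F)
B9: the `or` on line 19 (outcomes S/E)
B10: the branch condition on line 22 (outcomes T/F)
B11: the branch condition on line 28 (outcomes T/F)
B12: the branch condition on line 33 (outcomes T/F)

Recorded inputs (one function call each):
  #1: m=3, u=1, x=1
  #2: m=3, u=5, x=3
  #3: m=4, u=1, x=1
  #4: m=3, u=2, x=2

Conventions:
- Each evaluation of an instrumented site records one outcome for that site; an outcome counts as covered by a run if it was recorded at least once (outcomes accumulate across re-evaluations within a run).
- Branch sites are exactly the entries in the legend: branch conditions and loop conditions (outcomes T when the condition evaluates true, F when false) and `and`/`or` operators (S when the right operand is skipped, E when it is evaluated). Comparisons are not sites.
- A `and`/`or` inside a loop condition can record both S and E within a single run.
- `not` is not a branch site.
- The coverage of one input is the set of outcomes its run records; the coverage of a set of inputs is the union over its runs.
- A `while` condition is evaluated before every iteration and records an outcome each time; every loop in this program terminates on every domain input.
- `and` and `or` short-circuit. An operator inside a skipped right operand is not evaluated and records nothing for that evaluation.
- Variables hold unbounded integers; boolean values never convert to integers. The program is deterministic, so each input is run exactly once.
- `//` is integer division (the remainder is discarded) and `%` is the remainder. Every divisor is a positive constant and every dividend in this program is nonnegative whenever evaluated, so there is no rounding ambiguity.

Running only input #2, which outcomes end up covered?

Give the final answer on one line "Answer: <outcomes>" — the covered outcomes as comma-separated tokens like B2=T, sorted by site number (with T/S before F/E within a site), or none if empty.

Simulating input #2 (m=3, u=5, x=3) step by step:
  B2->E, B1->T, B4->S, B3->F, B5->F, B6->T, B9->S, B8->T, B11->F, B12->T
as a set, this run covers: B1=T, B2=E, B3=F, B4=S, B5=F, B6=T, B8=T, B9=S, B11=F, B12=T

Answer: B1=T, B2=E, B3=F, B4=S, B5=F, B6=T, B8=T, B9=S, B11=F, B12=T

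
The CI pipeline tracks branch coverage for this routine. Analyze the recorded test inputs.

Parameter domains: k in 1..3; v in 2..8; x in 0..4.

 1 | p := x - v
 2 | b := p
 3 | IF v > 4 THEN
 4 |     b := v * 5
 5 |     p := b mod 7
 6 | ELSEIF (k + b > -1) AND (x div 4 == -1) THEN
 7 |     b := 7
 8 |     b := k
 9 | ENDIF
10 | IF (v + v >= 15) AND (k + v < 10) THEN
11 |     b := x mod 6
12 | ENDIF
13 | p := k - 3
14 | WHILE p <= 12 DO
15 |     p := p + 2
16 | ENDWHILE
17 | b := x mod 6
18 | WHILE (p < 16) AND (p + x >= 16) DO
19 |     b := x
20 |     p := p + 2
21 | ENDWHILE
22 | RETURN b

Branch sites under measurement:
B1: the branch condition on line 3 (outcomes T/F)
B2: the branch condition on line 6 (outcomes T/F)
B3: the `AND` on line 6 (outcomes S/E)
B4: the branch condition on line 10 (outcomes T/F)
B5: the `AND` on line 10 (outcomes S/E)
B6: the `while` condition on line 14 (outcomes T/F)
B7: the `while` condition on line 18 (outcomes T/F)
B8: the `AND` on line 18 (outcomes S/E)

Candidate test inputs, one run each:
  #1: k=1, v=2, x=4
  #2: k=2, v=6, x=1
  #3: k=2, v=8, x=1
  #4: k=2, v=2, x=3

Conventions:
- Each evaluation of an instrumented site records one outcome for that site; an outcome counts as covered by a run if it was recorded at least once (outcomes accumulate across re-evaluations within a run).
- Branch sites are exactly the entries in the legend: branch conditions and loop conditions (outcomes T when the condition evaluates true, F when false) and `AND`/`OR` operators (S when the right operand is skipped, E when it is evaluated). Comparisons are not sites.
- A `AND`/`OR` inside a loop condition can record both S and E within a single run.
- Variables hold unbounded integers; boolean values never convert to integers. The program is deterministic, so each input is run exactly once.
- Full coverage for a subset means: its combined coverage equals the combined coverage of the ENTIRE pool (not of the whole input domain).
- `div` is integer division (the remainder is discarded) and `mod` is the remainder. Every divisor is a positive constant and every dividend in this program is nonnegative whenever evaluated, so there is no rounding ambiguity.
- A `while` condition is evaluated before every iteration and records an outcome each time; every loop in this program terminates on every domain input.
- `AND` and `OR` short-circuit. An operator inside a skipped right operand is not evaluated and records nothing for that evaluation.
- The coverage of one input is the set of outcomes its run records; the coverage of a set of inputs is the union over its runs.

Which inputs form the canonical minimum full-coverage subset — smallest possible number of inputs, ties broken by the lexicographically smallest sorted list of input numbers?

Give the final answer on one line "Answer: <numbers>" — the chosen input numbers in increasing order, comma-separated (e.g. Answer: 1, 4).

run #1 (k=1, v=2, x=4) records B1=F, B2=F, B3=E, B4=F, B5=S, B6=T, B6=F, B7=T, B7=F, B8=S, B8=E
run #2 (k=2, v=6, x=1) records B1=T, B4=F, B5=S, B6=T, B6=F, B7=F, B8=E
run #3 (k=2, v=8, x=1) records B1=T, B4=F, B5=E, B6=T, B6=F, B7=F, B8=E
run #4 (k=2, v=2, x=3) records B1=F, B2=F, B3=E, B4=F, B5=S, B6=T, B6=F, B7=T, B7=F, B8=S, B8=E
union over all inputs: B1=T, B1=F, B2=F, B3=E, B4=F, B5=S, B5=E, B6=T, B6=F, B7=T, B7=F, B8=S, B8=E (13 outcomes)
no size-1 subset reaches all 13 outcomes (best union: 11/13)
the canonical winner is {1, 3}: size 2, full 13-outcome coverage, earliest index list among size-2 covers

Answer: 1, 3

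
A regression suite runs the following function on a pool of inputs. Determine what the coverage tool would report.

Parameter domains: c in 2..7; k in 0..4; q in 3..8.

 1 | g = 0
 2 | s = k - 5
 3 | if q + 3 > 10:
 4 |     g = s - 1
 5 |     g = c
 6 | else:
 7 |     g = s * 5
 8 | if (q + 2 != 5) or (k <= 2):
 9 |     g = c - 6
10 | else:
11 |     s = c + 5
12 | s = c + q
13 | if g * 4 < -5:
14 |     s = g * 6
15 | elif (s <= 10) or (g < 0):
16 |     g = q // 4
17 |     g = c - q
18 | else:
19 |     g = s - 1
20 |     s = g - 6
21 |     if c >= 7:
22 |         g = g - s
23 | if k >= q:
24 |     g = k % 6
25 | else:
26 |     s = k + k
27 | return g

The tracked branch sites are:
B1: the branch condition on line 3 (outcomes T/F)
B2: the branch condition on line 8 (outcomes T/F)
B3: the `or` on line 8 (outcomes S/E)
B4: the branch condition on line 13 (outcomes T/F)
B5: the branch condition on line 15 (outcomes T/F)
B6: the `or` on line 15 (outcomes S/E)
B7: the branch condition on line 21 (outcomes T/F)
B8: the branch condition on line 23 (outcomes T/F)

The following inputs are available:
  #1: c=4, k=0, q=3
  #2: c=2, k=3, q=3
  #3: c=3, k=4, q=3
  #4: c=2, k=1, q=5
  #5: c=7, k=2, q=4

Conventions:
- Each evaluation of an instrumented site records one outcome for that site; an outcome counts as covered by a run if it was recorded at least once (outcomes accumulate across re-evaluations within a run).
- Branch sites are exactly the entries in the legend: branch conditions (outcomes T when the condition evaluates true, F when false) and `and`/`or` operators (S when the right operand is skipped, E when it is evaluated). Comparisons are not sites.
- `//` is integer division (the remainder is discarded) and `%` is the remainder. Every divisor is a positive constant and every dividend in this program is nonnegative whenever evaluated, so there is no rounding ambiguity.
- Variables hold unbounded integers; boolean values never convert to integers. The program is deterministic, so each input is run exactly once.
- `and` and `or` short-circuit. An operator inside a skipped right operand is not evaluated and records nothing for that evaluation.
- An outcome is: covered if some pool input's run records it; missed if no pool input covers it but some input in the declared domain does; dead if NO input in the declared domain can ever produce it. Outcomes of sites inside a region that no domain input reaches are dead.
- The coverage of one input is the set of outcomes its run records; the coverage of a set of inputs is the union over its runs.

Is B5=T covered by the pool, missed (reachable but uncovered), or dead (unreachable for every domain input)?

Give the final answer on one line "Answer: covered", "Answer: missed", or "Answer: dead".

no pool input records B5=T
but domain input (c=5, k=0, q=3) does record it -> reachable, so missed

Answer: missed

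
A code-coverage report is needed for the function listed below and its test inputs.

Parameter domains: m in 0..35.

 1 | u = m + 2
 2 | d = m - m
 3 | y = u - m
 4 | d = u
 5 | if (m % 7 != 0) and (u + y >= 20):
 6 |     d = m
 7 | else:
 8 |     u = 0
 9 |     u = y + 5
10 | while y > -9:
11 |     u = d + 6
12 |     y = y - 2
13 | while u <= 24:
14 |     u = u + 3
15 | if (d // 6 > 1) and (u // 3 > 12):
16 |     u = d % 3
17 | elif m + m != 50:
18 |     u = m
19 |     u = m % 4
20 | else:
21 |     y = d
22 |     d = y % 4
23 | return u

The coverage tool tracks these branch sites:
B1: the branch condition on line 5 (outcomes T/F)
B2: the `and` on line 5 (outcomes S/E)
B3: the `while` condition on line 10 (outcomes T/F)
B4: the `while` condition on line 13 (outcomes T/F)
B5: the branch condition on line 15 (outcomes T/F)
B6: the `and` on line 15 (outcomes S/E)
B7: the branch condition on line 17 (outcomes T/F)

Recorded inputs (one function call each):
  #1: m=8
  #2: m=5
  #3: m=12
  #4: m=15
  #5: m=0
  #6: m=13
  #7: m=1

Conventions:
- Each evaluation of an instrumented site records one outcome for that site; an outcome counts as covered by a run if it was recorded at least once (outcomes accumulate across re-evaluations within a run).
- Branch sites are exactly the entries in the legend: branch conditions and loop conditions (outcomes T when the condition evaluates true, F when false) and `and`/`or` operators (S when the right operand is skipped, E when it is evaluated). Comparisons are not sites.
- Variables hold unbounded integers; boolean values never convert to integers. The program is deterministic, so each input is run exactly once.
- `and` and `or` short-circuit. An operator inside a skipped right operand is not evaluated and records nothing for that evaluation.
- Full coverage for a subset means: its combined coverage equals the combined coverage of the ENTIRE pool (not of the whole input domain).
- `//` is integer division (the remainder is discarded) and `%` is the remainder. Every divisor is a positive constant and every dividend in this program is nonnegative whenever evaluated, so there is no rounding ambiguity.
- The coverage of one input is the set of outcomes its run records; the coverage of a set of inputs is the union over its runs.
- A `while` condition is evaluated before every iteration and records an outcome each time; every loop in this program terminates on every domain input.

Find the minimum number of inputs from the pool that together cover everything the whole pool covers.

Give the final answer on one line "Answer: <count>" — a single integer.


test 1 (m=8) fires B2->E, B1->F, B3->T, B3->T, B3->T, B3->T, B3->T, B3->T, B3->F, B4->T, B4->T, B4->T, B4->F, B6->S, ...; hits B1=F, B2=E, B3=T, B3=F, B4=T, B4=F, B5=F, B6=S, B7=T
test 2 (m=5) fires B2->E, B1->F, B3->T, B3->T, B3->T, B3->T, B3->T, B3->T, B3->F, B4->T, B4->T, B4->T, B4->T, B4->F, ...; hits B1=F, B2=E, B3=T, B3=F, B4=T, B4=F, B5=F, B6=S, B7=T
test 3 (m=12) fires B2->E, B1->F, B3->T, B3->T, B3->T, B3->T, B3->T, B3->T, B3->F, B4->T, B4->T, B4->F, B6->E, B5->F, ...; hits B1=F, B2=E, B3=T, B3=F, B4=T, B4=F, B5=F, B6=E, B7=T
test 4 (m=15) fires B2->E, B1->F, B3->T, B3->T, B3->T, B3->T, B3->T, B3->T, B3->F, B4->T, B4->F, B6->E, B5->F, B7->T; hits B1=F, B2=E, B3=T, B3=F, B4=T, B4=F, B5=F, B6=E, B7=T
test 5 (m=0) fires B2->S, B1->F, B3->T, B3->T, B3->T, B3->T, B3->T, B3->T, B3->F, B4->T, B4->T, B4->T, B4->T, B4->T, ...; hits B1=F, B2=S, B3=T, B3=F, B4=T, B4=F, B5=F, B6=S, B7=T
test 6 (m=13) fires B2->E, B1->F, B3->T, B3->T, B3->T, B3->T, B3->T, B3->T, B3->F, B4->T, B4->T, B4->F, B6->E, B5->F, ...; hits B1=F, B2=E, B3=T, B3=F, B4=T, B4=F, B5=F, B6=E, B7=T
test 7 (m=1) fires B2->E, B1->F, B3->T, B3->T, B3->T, B3->T, B3->T, B3->T, B3->F, B4->T, B4->T, B4->T, B4->T, B4->T, ...; hits B1=F, B2=E, B3=T, B3=F, B4=T, B4=F, B5=F, B6=S, B7=T
together the pool reaches 11 outcomes: B1=F, B2=S, B2=E, B3=T, B3=F, B4=T, B4=F, B5=F, B6=S, B6=E, B7=T
checked all size-1 subsets: none covers 11 outcomes (max 9/11)
inputs {3, 5} (size 2) cover everything; no size-2 subset with a lexicographically smaller index list covers all 11
Answer: 2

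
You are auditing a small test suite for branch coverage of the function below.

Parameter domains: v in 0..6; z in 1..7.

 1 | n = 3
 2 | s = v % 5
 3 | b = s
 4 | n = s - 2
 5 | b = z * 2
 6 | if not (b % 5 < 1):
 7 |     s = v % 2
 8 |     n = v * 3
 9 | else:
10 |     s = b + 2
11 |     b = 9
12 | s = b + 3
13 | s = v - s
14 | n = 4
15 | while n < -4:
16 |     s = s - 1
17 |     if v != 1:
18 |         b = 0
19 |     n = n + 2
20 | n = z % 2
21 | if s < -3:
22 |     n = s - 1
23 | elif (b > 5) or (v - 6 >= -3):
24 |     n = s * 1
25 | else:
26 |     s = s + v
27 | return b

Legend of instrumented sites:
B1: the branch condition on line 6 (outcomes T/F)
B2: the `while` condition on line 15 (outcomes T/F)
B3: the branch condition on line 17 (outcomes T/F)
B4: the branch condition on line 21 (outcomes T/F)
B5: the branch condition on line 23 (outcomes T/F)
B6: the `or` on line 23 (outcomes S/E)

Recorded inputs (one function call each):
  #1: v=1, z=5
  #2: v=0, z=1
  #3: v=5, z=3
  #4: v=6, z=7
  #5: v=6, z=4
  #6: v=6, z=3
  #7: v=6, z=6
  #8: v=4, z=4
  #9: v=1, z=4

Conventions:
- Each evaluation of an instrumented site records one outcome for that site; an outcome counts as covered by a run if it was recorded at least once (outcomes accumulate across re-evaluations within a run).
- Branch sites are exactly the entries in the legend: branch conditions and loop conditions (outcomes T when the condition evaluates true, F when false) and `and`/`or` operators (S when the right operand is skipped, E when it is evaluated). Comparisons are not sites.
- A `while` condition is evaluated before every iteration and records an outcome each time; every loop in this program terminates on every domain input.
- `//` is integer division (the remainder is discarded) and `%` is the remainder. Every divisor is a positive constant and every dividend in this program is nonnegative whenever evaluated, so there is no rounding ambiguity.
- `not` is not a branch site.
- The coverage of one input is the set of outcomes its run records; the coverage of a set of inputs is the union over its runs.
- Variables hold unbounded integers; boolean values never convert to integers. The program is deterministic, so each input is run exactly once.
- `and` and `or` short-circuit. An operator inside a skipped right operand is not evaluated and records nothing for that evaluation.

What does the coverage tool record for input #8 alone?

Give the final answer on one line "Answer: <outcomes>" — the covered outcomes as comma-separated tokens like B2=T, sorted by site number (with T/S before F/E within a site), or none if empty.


Event log for input #8 (v=4, z=4):
  B1->T, B2->F, B4->T
collecting distinct outcomes: B1=T, B2=F, B4=T
Answer: B1=T, B2=F, B4=T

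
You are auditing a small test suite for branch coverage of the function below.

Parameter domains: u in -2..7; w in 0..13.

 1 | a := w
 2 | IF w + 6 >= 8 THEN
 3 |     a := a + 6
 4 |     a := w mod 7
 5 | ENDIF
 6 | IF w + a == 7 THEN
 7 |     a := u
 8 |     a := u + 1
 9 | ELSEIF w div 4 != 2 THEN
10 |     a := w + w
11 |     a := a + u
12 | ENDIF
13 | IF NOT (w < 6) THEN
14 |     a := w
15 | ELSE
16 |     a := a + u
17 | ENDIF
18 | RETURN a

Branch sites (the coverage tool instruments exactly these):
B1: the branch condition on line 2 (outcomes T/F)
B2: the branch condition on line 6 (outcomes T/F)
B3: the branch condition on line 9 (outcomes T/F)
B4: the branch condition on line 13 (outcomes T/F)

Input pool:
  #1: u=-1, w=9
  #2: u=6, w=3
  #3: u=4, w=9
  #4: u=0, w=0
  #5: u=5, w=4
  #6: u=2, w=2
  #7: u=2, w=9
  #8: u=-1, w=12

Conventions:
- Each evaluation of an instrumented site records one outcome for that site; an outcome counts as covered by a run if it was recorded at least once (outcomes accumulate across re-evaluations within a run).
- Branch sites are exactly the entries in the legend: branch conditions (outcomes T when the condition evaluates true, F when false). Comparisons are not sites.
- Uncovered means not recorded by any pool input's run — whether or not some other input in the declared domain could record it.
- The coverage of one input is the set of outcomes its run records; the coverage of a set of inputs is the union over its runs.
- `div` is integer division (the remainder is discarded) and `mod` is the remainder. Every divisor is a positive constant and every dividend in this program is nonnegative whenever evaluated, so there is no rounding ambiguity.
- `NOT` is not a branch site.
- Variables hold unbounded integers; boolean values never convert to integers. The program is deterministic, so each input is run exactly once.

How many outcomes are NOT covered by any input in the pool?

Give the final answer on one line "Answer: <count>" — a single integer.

input #1, u=-1, w=9: events B1->T, B2->F, B3->F, B4->T; outcomes B1=T, B2=F, B3=F, B4=T
input #2, u=6, w=3: events B1->T, B2->F, B3->T, B4->F; outcomes B1=T, B2=F, B3=T, B4=F
input #3, u=4, w=9: events B1->T, B2->F, B3->F, B4->T; outcomes B1=T, B2=F, B3=F, B4=T
input #4, u=0, w=0: events B1->F, B2->F, B3->T, B4->F; outcomes B1=F, B2=F, B3=T, B4=F
input #5, u=5, w=4: events B1->T, B2->F, B3->T, B4->F; outcomes B1=T, B2=F, B3=T, B4=F
input #6, u=2, w=2: events B1->T, B2->F, B3->T, B4->F; outcomes B1=T, B2=F, B3=T, B4=F
input #7, u=2, w=9: events B1->T, B2->F, B3->F, B4->T; outcomes B1=T, B2=F, B3=F, B4=T
input #8, u=-1, w=12: events B1->T, B2->F, B3->T, B4->T; outcomes B1=T, B2=F, B3=T, B4=T
union over the pool: B1=T, B1=F, B2=F, B3=T, B3=F, B4=T, B4=F
uncovered (1 of 8): B2=T

Answer: 1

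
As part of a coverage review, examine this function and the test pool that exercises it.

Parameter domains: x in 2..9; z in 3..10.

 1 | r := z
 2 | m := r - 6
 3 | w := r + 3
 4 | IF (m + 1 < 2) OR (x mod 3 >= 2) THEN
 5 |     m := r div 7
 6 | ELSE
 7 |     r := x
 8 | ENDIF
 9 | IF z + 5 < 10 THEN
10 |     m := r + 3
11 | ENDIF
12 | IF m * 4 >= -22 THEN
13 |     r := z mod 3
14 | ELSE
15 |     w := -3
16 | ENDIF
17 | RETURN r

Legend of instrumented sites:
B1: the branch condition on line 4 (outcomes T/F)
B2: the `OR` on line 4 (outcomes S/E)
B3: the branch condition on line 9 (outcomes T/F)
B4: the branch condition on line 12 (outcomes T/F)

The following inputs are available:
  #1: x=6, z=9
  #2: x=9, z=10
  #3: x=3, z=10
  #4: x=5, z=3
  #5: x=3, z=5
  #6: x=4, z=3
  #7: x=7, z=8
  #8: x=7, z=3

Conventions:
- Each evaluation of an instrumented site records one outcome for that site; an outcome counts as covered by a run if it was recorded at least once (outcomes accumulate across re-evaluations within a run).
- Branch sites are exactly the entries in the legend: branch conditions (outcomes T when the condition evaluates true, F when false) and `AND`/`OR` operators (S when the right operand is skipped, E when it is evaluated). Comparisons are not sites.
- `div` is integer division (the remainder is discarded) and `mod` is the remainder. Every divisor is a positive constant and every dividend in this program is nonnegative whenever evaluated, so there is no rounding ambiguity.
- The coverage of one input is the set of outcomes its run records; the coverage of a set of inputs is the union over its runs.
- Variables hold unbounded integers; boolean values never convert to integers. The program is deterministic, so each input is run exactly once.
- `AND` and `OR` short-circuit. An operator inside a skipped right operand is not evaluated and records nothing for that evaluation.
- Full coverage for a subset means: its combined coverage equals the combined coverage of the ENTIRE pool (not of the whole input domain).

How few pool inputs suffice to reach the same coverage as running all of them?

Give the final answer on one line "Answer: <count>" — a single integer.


input #1 (x=6, z=9): events B2->E, B1->F, B3->F, B4->T; covers B1=F, B2=E, B3=F, B4=T
input #2 (x=9, z=10): events B2->E, B1->F, B3->F, B4->T; covers B1=F, B2=E, B3=F, B4=T
input #3 (x=3, z=10): events B2->E, B1->F, B3->F, B4->T; covers B1=F, B2=E, B3=F, B4=T
input #4 (x=5, z=3): events B2->S, B1->T, B3->T, B4->T; covers B1=T, B2=S, B3=T, B4=T
input #5 (x=3, z=5): events B2->S, B1->T, B3->F, B4->T; covers B1=T, B2=S, B3=F, B4=T
input #6 (x=4, z=3): events B2->S, B1->T, B3->T, B4->T; covers B1=T, B2=S, B3=T, B4=T
input #7 (x=7, z=8): events B2->E, B1->F, B3->F, B4->T; covers B1=F, B2=E, B3=F, B4=T
input #8 (x=7, z=3): events B2->S, B1->T, B3->T, B4->T; covers B1=T, B2=S, B3=T, B4=T
union over all inputs: B1=T, B1=F, B2=S, B2=E, B3=T, B3=F, B4=T (7 outcomes)
every size-1 subset falls short of the 7 outcomes (best: 4/7)
inputs {1, 4} (size 2) cover everything; no size-2 subset with a lexicographically smaller index list covers all 7
Answer: 2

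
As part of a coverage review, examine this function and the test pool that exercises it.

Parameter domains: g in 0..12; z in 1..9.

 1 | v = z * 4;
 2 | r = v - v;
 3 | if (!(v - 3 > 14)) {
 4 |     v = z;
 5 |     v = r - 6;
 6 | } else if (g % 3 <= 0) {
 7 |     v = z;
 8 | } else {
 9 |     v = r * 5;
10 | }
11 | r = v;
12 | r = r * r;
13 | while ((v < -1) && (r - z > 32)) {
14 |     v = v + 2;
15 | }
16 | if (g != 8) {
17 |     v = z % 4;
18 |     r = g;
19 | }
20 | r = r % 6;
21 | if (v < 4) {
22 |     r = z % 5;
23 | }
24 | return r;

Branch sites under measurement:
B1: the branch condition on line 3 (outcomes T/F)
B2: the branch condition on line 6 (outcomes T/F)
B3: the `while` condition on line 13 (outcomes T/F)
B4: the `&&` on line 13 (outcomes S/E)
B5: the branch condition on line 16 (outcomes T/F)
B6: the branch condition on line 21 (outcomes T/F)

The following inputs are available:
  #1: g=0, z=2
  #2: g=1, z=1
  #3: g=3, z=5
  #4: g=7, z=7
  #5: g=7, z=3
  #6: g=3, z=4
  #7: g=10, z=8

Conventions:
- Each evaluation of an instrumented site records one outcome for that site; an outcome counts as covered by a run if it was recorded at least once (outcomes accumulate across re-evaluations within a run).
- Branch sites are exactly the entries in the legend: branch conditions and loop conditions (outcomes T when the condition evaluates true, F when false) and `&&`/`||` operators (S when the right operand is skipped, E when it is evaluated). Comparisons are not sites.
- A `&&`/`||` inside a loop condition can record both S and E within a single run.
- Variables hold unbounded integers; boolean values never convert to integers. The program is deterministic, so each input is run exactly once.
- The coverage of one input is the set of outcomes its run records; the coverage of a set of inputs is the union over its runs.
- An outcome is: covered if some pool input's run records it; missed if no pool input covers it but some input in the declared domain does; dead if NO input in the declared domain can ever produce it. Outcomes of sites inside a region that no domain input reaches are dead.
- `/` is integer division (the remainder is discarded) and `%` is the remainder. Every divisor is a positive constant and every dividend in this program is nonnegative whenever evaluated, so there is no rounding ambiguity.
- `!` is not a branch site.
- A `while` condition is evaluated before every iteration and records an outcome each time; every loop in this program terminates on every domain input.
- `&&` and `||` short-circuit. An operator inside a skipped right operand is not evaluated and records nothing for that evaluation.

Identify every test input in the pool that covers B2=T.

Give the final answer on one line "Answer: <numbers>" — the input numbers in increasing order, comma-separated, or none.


input #1 (g=0, z=2): does not produce B2=T
input #2 (g=1, z=1): does not produce B2=T
input #3 (g=3, z=5): produces B2=T
input #4 (g=7, z=7): does not produce B2=T
input #5 (g=7, z=3): does not produce B2=T
input #6 (g=3, z=4): does not produce B2=T
input #7 (g=10, z=8): does not produce B2=T
Answer: 3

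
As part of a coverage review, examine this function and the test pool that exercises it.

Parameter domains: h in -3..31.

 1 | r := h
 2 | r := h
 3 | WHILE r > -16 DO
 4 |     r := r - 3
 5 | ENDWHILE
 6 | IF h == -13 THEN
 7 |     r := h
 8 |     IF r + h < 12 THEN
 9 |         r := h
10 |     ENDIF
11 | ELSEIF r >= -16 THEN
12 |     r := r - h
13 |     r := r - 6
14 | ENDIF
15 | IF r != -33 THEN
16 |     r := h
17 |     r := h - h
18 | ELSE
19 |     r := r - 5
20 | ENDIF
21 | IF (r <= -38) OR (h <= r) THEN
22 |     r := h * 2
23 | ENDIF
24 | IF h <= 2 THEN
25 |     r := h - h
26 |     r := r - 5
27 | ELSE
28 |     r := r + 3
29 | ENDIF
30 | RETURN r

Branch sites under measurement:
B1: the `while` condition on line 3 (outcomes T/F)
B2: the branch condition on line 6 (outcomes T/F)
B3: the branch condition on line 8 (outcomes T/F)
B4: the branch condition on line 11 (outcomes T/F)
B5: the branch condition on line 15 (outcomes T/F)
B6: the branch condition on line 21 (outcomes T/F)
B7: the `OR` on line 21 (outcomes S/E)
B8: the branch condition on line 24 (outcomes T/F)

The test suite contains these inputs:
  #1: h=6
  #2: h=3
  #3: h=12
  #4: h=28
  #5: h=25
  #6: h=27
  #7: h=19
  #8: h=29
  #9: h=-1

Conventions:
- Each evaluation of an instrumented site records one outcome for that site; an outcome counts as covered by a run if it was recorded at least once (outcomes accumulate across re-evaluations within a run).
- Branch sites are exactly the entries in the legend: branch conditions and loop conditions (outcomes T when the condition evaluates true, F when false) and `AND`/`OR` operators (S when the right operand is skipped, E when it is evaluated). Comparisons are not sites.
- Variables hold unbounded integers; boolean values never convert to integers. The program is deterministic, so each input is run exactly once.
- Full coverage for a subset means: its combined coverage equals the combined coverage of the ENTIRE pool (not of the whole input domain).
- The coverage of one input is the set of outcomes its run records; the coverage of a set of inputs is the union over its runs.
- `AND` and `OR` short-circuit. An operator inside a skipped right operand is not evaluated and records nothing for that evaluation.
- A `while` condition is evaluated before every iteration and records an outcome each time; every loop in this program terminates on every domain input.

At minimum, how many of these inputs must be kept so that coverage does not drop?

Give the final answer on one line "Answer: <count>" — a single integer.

#1 (h=6) -> B1->T, B1->T, B1->T, B1->T, B1->T, B1->T, B1->T, B1->T, B1->F, B2->F, B4->F, B5->T, B7->E, B6->F, ...; covered: B1=T, B1=F, B2=F, B4=F, B5=T, B6=F, B7=E, B8=F
#2 (h=3) -> B1->T, B1->T, B1->T, B1->T, B1->T, B1->T, B1->T, B1->F, B2->F, B4->F, B5->T, B7->E, B6->F, B8->F; covered: B1=T, B1=F, B2=F, B4=F, B5=T, B6=F, B7=E, B8=F
#3 (h=12) -> B1->T, B1->T, B1->T, B1->T, B1->T, B1->T, B1->T, B1->T, B1->T, B1->T, B1->F, B2->F, B4->F, B5->T, ...; covered: B1=T, B1=F, B2=F, B4=F, B5=T, B6=F, B7=E, B8=F
#4 (h=28) -> B1->T, B1->T, B1->T, B1->T, B1->T, B1->T, B1->T, B1->T, B1->T, B1->T, B1->T, B1->T, B1->T, B1->T, ...; covered: B1=T, B1=F, B2=F, B4=F, B5=T, B6=F, B7=E, B8=F
#5 (h=25) -> B1->T, B1->T, B1->T, B1->T, B1->T, B1->T, B1->T, B1->T, B1->T, B1->T, B1->T, B1->T, B1->T, B1->T, ...; covered: B1=T, B1=F, B2=F, B4=F, B5=T, B6=F, B7=E, B8=F
#6 (h=27) -> B1->T, B1->T, B1->T, B1->T, B1->T, B1->T, B1->T, B1->T, B1->T, B1->T, B1->T, B1->T, B1->T, B1->T, ...; covered: B1=T, B1=F, B2=F, B4=F, B5=T, B6=F, B7=E, B8=F
#7 (h=19) -> B1->T, B1->T, B1->T, B1->T, B1->T, B1->T, B1->T, B1->T, B1->T, B1->T, B1->T, B1->T, B1->F, B2->F, ...; covered: B1=T, B1=F, B2=F, B4=F, B5=T, B6=F, B7=E, B8=F
#8 (h=29) -> B1->T, B1->T, B1->T, B1->T, B1->T, B1->T, B1->T, B1->T, B1->T, B1->T, B1->T, B1->T, B1->T, B1->T, ...; covered: B1=T, B1=F, B2=F, B4=T, B5=T, B6=F, B7=E, B8=F
#9 (h=-1) -> B1->T, B1->T, B1->T, B1->T, B1->T, B1->F, B2->F, B4->T, B5->T, B7->E, B6->T, B8->T; covered: B1=T, B1=F, B2=F, B4=T, B5=T, B6=T, B7=E, B8=T
union over all inputs: B1=T, B1=F, B2=F, B4=T, B4=F, B5=T, B6=T, B6=F, B7=E, B8=T, B8=F (11 outcomes)
every size-1 subset falls short of the 11 outcomes (best: 8/11)
at size 2, {1, 9} reaches all 11 outcomes; every lexicographically earlier size-2 subset fails

Answer: 2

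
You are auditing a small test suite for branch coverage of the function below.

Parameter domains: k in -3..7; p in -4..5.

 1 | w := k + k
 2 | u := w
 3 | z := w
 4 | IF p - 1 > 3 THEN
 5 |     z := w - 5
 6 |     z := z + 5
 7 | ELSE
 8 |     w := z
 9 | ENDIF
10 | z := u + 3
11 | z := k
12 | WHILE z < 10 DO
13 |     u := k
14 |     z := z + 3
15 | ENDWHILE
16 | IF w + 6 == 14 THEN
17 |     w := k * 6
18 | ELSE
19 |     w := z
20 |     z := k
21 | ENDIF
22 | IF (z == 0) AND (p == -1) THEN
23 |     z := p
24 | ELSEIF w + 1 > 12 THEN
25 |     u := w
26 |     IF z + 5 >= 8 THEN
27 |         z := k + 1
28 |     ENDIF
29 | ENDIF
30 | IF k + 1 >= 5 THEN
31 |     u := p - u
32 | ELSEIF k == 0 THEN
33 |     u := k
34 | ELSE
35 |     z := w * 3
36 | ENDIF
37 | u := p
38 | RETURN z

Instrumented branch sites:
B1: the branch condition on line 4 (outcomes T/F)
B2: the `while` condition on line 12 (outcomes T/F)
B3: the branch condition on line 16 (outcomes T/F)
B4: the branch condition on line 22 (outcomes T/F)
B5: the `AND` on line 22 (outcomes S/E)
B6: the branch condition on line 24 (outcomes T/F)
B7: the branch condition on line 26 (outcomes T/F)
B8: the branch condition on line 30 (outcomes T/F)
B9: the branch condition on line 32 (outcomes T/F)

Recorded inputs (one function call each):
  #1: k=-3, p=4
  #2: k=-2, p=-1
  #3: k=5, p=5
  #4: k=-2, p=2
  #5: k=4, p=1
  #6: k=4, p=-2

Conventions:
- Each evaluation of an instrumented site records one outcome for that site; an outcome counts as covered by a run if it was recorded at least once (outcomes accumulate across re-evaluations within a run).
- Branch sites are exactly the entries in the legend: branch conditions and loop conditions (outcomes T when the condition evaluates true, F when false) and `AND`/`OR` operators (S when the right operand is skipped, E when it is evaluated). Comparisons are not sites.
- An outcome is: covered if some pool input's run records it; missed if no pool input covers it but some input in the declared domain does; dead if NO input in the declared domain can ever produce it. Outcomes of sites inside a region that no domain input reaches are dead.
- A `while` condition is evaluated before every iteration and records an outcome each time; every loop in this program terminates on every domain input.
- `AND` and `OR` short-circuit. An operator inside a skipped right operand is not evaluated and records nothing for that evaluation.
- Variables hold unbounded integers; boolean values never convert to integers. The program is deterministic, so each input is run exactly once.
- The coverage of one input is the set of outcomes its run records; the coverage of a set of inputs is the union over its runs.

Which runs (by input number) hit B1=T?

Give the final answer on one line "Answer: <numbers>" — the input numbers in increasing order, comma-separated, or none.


input #1 (k=-3, p=4): misses B1=T
input #2 (k=-2, p=-1): misses B1=T
input #3 (k=5, p=5): covers B1=T
input #4 (k=-2, p=2): misses B1=T
input #5 (k=4, p=1): misses B1=T
input #6 (k=4, p=-2): misses B1=T
Answer: 3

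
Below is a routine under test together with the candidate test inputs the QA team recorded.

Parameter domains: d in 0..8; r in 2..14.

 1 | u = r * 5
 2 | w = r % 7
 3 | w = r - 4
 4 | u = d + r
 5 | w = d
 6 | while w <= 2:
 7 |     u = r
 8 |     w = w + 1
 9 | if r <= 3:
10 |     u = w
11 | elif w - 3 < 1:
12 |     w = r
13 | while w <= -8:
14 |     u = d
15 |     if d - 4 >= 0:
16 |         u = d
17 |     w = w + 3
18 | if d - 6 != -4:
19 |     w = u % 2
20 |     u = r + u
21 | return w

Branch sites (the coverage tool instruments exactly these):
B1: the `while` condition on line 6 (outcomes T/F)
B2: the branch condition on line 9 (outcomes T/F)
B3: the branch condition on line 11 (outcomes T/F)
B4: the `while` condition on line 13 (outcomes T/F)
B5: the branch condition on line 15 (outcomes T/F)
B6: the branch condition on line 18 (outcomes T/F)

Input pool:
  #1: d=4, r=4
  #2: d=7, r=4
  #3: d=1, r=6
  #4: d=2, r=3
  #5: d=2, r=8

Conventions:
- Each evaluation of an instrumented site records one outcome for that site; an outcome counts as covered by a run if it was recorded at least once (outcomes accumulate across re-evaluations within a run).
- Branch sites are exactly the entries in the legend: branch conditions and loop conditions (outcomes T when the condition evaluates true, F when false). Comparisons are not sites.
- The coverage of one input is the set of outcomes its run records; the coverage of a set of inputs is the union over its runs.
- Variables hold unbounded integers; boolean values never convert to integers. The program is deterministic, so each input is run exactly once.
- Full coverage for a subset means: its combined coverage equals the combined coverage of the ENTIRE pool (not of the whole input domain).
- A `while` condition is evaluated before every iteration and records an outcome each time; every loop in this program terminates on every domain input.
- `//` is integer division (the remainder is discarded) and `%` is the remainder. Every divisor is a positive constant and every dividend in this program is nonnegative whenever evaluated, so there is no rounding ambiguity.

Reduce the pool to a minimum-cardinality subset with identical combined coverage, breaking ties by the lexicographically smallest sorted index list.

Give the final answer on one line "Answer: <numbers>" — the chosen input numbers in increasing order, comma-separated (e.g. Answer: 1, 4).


input #1, d=4, r=4: events B1->F, B2->F, B3->F, B4->F, B6->T; outcomes B1=F, B2=F, B3=F, B4=F, B6=T
input #2, d=7, r=4: events B1->F, B2->F, B3->F, B4->F, B6->T; outcomes B1=F, B2=F, B3=F, B4=F, B6=T
input #3, d=1, r=6: events B1->T, B1->T, B1->F, B2->F, B3->T, B4->F, B6->T; outcomes B1=T, B1=F, B2=F, B3=T, B4=F, B6=T
input #4, d=2, r=3: events B1->T, B1->F, B2->T, B4->F, B6->F; outcomes B1=T, B1=F, B2=T, B4=F, B6=F
input #5, d=2, r=8: events B1->T, B1->F, B2->F, B3->T, B4->F, B6->F; outcomes B1=T, B1=F, B2=F, B3=T, B4=F, B6=F
pool-wide coverage (9 outcomes): B1=T, B1=F, B2=T, B2=F, B3=T, B3=F, B4=F, B6=T, B6=F
size 1 is not enough: best union over all size-1 subsets is 6/9
size 2 is not enough: best union over all size-2 subsets is 8/9
inputs {1, 3, 4} (size 3) cover everything; no size-3 subset with a lexicographically smaller index list covers all 9
Answer: 1, 3, 4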